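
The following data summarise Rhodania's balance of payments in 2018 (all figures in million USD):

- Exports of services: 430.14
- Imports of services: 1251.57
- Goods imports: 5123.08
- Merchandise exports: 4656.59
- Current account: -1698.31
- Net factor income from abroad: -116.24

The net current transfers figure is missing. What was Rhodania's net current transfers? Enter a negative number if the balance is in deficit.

-294.15

Current account = goods balance + services balance + net primary income + net secondary income
Sum of the known components = -1404.16
Net current transfers = CA - (known components) = -1698.31 - (-1404.16) = -294.15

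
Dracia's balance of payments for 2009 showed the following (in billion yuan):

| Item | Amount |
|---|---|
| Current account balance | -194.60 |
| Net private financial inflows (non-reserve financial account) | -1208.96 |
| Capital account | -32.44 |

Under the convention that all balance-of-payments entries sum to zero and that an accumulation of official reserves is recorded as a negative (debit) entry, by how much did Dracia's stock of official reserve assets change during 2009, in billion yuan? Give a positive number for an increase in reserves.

Official reserve transactions balance = -((-194.60) + (-32.44) + (-1208.96)) = 1436.00
An accumulation of reserves is recorded as a debit (negative entry), so the change in the stock of reserves is the negative of that balance.
Change in official reserves = -(1436.00) = -1436.00

-1436.00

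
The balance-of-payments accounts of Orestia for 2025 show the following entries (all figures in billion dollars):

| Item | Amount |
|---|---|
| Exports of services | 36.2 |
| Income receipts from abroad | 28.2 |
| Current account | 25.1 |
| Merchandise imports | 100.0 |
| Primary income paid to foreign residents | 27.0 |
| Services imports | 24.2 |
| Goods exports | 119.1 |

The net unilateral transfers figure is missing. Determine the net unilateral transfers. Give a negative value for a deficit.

Current account = goods balance + services balance + net primary income + net secondary income
Sum of the known components = 32.3
Net unilateral transfers = CA - (known components) = 25.1 - 32.3 = -7.2

-7.2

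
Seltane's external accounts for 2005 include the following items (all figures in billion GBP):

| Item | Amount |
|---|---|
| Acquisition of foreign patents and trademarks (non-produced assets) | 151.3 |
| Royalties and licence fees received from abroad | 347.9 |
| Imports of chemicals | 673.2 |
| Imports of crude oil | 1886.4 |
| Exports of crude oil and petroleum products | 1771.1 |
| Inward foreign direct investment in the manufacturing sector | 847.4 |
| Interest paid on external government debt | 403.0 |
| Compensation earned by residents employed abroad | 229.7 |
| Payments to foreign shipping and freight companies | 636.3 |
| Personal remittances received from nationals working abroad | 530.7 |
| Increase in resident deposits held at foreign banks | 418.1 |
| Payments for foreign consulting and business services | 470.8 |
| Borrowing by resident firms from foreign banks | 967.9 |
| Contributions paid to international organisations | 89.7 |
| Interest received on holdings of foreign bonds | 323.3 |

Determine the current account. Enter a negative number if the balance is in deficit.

-956.7

Goods: 1771.1 - 1886.4 - 673.2 = -788.5
Services: 347.9 - 470.8 - 636.3 = -759.2
Primary income: 229.7 + 323.3 - 403.0 = 150.0
Secondary income: -89.7 + 530.7 = 441.0
Current account = (-788.5) + (-759.2) + 150.0 + 441.0 = -956.7
(Excluded from the current account — capital account: acquisition of foreign patents and trademarks (non-produced assets) 151.3; financial account: inward foreign direct investment in the manufacturing sector 847.4, increase in resident deposits held at foreign banks 418.1, borrowing by resident firms from foreign banks 967.9.)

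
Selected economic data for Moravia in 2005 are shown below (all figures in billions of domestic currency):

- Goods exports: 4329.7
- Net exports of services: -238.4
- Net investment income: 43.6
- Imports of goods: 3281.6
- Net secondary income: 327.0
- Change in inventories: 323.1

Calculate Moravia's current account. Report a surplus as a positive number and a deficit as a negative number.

1180.3

Goods balance = 4329.7 - 3281.6 = 1048.1
Services balance = -238.4
Trade balance (goods + services) = 1048.1 + (-238.4) = 809.7
Net primary income = 43.6
Net secondary income = 327.0
Current account = 809.7 + 43.6 + 327.0 = 1180.3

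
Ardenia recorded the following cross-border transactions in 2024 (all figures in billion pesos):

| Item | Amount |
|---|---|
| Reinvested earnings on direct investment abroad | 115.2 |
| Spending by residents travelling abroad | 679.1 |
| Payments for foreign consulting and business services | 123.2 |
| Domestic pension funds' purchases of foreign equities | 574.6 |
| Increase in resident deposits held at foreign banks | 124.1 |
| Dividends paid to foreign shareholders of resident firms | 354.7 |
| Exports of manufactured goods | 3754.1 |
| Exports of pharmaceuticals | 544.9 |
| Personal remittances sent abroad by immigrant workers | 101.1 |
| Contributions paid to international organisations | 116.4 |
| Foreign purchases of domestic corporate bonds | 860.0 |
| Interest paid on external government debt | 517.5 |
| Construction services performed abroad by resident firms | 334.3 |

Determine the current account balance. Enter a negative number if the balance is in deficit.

Goods: 544.9 + 3754.1 = 4299.0
Services: -679.1 - 123.2 + 334.3 = -468.0
Primary income: 115.2 - 354.7 - 517.5 = -757.0
Secondary income: -116.4 - 101.1 = -217.5
Current account = 4299.0 + (-468.0) + (-757.0) + (-217.5) = 2856.5
(Excluded from the current account — financial account: domestic pension funds' purchases of foreign equities 574.6, increase in resident deposits held at foreign banks 124.1, foreign purchases of domestic corporate bonds 860.0.)

2856.5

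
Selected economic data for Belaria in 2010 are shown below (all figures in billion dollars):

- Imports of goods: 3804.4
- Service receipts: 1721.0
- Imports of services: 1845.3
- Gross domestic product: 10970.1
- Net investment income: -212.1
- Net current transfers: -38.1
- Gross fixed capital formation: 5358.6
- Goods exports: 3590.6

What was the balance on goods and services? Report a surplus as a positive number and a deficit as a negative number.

Goods balance = 3590.6 - 3804.4 = -213.8
Services balance = 1721.0 - 1845.3 = -124.3
Trade balance (goods + services) = -213.8 + (-124.3) = -338.1

-338.1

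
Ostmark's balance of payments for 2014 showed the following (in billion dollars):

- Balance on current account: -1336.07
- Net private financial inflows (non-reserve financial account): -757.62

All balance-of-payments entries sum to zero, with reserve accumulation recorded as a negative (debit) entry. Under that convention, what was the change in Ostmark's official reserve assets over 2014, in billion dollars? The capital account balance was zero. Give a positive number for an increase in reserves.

Official reserve transactions balance = -((-1336.07) + (-757.62)) = 2093.69
An accumulation of reserves is recorded as a debit (negative entry), so the change in the stock of reserves is the negative of that balance.
Change in official reserves = -(2093.69) = -2093.69

-2093.69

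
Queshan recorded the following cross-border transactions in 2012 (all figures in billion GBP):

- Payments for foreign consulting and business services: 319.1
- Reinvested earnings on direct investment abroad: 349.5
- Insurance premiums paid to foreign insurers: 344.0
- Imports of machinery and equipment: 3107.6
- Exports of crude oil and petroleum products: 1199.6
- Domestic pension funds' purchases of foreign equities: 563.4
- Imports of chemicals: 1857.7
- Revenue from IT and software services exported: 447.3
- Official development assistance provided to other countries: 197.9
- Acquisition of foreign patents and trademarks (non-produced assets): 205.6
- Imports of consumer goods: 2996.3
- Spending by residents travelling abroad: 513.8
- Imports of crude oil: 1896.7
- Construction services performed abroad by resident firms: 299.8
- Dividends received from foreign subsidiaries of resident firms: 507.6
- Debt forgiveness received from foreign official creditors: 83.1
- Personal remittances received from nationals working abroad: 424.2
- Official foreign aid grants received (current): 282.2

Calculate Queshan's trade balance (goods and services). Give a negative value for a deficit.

-9088.5

Goods: 1199.6 - 2996.3 - 1896.7 - 3107.6 - 1857.7 = -8658.7
Services: -344.0 - 513.8 + 447.3 + 299.8 - 319.1 = -429.8
Trade balance = -8658.7 + (-429.8) = -9088.5
(Excluded from the trade balance — primary income: reinvested earnings on direct investment abroad 349.5, dividends received from foreign subsidiaries of resident firms 507.6; financial account: domestic pension funds' purchases of foreign equities 563.4; secondary income: official development assistance provided to other countries 197.9, personal remittances received from nationals working abroad 424.2, official foreign aid grants received (current) 282.2; capital account: acquisition of foreign patents and trademarks (non-produced assets) 205.6, debt forgiveness received from foreign official creditors 83.1.)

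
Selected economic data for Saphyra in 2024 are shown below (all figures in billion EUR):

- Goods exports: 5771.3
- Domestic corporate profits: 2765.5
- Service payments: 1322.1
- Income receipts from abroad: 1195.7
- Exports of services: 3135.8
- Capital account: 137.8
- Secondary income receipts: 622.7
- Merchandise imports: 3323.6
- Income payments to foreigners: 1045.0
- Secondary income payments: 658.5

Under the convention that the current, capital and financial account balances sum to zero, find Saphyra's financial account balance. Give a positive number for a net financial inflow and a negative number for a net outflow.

-4514.1

Goods balance = 5771.3 - 3323.6 = 2447.7
Services balance = 3135.8 - 1322.1 = 1813.7
Trade balance (goods + services) = 2447.7 + 1813.7 = 4261.4
Net primary income = 1195.7 - 1045.0 = 150.7
Net secondary income = 622.7 - 658.5 = -35.8
Current account = 4261.4 + 150.7 + (-35.8) = 4376.3
Financial account = -(4376.3 + 137.8) = -4514.1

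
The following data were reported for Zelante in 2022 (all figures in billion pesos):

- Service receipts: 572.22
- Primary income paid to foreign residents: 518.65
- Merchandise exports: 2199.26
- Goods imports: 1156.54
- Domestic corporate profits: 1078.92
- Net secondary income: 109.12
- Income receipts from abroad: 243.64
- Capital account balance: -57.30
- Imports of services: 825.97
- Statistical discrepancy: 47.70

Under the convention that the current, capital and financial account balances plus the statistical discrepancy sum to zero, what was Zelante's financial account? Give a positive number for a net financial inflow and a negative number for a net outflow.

-613.48

Goods balance = 2199.26 - 1156.54 = 1042.72
Services balance = 572.22 - 825.97 = -253.75
Trade balance (goods + services) = 1042.72 + (-253.75) = 788.97
Net primary income = 243.64 - 518.65 = -275.01
Net secondary income = 109.12
Current account = 788.97 + (-275.01) + 109.12 = 623.08
Financial account = -(623.08 + (-57.30) + 47.70) = -613.48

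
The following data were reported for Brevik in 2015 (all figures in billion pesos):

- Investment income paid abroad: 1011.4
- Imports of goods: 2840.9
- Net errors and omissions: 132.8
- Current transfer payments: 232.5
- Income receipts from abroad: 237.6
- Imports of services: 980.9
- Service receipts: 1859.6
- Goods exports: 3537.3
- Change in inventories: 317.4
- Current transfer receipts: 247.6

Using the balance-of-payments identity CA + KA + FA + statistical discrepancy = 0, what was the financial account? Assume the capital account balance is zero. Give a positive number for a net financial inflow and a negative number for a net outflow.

Goods balance = 3537.3 - 2840.9 = 696.4
Services balance = 1859.6 - 980.9 = 878.7
Trade balance (goods + services) = 696.4 + 878.7 = 1575.1
Net primary income = 237.6 - 1011.4 = -773.8
Net secondary income = 247.6 - 232.5 = 15.1
Current account = 1575.1 + (-773.8) + 15.1 = 816.4
Financial account = -(816.4 + 132.8) = -949.2

-949.2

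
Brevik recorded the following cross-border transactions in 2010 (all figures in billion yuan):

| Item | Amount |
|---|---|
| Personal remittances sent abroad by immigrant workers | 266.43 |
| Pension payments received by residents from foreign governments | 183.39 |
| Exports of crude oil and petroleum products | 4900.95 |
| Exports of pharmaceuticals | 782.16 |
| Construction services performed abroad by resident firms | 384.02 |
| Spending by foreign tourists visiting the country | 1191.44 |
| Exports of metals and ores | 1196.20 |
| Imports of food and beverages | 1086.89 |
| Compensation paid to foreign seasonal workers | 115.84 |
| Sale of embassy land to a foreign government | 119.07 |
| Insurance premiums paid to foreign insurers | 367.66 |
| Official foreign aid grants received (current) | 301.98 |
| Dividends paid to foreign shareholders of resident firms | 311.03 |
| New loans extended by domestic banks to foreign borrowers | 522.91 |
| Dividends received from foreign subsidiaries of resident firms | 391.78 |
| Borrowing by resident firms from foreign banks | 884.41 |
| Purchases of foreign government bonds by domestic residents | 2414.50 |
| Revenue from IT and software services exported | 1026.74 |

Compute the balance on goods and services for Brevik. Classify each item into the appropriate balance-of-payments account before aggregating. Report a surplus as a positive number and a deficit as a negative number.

8026.96

Goods: 4900.95 - 1086.89 + 1196.20 + 782.16 = 5792.42
Services: -367.66 + 1026.74 + 1191.44 + 384.02 = 2234.54
Trade balance = 5792.42 + 2234.54 = 8026.96
(Excluded from the trade balance — secondary income: personal remittances sent abroad by immigrant workers 266.43, pension payments received by residents from foreign governments 183.39, official foreign aid grants received (current) 301.98; primary income: compensation paid to foreign seasonal workers 115.84, dividends paid to foreign shareholders of resident firms 311.03, dividends received from foreign subsidiaries of resident firms 391.78; capital account: sale of embassy land to a foreign government 119.07; financial account: new loans extended by domestic banks to foreign borrowers 522.91, borrowing by resident firms from foreign banks 884.41, purchases of foreign government bonds by domestic residents 2414.50.)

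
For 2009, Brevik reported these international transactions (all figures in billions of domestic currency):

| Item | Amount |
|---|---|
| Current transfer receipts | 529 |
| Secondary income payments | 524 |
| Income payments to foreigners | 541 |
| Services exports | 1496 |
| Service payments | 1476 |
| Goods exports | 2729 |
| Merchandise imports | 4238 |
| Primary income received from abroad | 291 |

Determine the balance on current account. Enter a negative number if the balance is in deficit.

-1734

Goods balance = 2729 - 4238 = -1509
Services balance = 1496 - 1476 = 20
Trade balance (goods + services) = -1509 + 20 = -1489
Net primary income = 291 - 541 = -250
Net secondary income = 529 - 524 = 5
Current account = -1489 + (-250) + 5 = -1734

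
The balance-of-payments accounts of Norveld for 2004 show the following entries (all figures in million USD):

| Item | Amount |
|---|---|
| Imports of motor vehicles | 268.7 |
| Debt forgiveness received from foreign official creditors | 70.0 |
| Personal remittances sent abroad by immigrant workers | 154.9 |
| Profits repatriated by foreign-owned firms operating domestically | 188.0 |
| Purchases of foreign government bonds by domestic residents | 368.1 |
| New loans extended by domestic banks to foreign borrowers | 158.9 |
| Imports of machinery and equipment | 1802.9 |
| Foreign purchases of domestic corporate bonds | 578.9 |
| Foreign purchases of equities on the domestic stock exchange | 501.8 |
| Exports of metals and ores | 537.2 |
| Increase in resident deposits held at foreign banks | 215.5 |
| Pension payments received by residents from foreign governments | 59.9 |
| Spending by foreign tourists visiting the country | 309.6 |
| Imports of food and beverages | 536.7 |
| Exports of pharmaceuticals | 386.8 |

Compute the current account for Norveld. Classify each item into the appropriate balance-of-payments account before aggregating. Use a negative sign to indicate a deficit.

-1657.7

Goods: -1802.9 - 268.7 + 386.8 + 537.2 - 536.7 = -1684.3
Services: 309.6
Primary income: -188.0
Secondary income: 59.9 - 154.9 = -95.0
Current account = (-1684.3) + 309.6 + (-188.0) + (-95.0) = -1657.7
(Excluded from the current account — capital account: debt forgiveness received from foreign official creditors 70.0; financial account: purchases of foreign government bonds by domestic residents 368.1, new loans extended by domestic banks to foreign borrowers 158.9, foreign purchases of domestic corporate bonds 578.9, foreign purchases of equities on the domestic stock exchange 501.8, increase in resident deposits held at foreign banks 215.5.)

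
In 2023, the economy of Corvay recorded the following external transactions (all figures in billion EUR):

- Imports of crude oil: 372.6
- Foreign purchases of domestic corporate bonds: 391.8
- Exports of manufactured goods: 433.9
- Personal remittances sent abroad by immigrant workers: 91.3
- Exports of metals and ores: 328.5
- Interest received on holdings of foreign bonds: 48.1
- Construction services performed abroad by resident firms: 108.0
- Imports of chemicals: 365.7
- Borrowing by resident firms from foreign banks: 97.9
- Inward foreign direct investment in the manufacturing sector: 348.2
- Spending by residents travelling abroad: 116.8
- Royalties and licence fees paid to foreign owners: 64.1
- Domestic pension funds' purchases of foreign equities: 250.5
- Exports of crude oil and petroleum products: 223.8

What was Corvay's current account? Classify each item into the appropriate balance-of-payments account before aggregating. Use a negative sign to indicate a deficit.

Goods: -372.6 - 365.7 + 223.8 + 433.9 + 328.5 = 247.9
Services: -64.1 + 108.0 - 116.8 = -72.9
Primary income: 48.1
Secondary income: -91.3
Current account = 247.9 + (-72.9) + 48.1 + (-91.3) = 131.8
(Excluded from the current account — financial account: foreign purchases of domestic corporate bonds 391.8, borrowing by resident firms from foreign banks 97.9, inward foreign direct investment in the manufacturing sector 348.2, domestic pension funds' purchases of foreign equities 250.5.)

131.8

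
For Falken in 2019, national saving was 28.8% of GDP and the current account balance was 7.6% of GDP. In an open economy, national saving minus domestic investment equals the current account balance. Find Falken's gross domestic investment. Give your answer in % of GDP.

S - I = CA (net lending to the rest of the world).
I = S - CA = 28.8 - 7.6 = 21.2

21.2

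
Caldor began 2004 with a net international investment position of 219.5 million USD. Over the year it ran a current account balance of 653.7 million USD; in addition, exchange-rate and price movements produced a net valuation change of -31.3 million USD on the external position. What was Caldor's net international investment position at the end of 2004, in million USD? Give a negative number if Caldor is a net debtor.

841.9

Change in NIIP = current account + net valuation change = 653.7 + (-31.3) = 622.4
End-of-year NIIP = 219.5 + 622.4 = 841.9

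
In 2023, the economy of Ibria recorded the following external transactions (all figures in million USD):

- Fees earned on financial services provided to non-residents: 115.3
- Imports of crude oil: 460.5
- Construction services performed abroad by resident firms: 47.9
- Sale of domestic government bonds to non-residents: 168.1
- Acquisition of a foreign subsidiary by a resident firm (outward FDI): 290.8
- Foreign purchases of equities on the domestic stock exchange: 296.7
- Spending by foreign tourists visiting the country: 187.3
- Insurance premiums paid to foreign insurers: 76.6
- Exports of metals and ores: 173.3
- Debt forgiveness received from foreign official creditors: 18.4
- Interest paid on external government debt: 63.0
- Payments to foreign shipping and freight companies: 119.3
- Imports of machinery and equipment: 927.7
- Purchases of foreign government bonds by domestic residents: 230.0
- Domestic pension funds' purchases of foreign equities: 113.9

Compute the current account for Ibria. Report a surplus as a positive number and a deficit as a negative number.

-1123.3

Goods: 173.3 - 927.7 - 460.5 = -1214.9
Services: 187.3 + 47.9 - 76.6 - 119.3 + 115.3 = 154.6
Primary income: -63.0
Current account = (-1214.9) + 154.6 + (-63.0) = -1123.3
(Excluded from the current account — financial account: sale of domestic government bonds to non-residents 168.1, acquisition of a foreign subsidiary by a resident firm (outward FDI) 290.8, foreign purchases of equities on the domestic stock exchange 296.7, purchases of foreign government bonds by domestic residents 230.0, domestic pension funds' purchases of foreign equities 113.9; capital account: debt forgiveness received from foreign official creditors 18.4.)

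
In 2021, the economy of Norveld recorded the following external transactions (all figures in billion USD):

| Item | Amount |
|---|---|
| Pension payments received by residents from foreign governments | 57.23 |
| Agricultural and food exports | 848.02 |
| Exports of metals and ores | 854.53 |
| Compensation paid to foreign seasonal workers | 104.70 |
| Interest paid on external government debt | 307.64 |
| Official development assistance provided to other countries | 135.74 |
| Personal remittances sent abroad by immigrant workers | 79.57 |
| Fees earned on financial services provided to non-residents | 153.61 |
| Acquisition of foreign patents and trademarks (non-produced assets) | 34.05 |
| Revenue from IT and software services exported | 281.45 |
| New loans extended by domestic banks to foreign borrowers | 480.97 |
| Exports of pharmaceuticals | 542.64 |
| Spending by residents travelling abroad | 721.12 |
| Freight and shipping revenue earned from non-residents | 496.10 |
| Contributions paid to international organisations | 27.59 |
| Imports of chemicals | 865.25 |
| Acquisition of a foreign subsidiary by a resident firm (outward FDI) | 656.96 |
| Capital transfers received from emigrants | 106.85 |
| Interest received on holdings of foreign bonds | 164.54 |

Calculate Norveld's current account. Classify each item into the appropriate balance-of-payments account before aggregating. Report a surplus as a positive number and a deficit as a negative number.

1156.51

Goods: -865.25 + 542.64 + 854.53 + 848.02 = 1379.94
Services: 496.10 + 153.61 + 281.45 - 721.12 = 210.04
Primary income: 164.54 - 104.70 - 307.64 = -247.80
Secondary income: -27.59 - 79.57 + 57.23 - 135.74 = -185.67
Current account = 1379.94 + 210.04 + (-247.80) + (-185.67) = 1156.51
(Excluded from the current account — capital account: acquisition of foreign patents and trademarks (non-produced assets) 34.05, capital transfers received from emigrants 106.85; financial account: new loans extended by domestic banks to foreign borrowers 480.97, acquisition of a foreign subsidiary by a resident firm (outward FDI) 656.96.)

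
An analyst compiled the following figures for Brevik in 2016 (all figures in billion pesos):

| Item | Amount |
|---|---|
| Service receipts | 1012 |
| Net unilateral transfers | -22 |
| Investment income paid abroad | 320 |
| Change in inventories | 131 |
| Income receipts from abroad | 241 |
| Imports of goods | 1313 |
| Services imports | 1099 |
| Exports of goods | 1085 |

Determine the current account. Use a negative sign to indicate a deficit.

Goods balance = 1085 - 1313 = -228
Services balance = 1012 - 1099 = -87
Trade balance (goods + services) = -228 + (-87) = -315
Net primary income = 241 - 320 = -79
Net secondary income = -22
Current account = -315 + (-79) + (-22) = -416

-416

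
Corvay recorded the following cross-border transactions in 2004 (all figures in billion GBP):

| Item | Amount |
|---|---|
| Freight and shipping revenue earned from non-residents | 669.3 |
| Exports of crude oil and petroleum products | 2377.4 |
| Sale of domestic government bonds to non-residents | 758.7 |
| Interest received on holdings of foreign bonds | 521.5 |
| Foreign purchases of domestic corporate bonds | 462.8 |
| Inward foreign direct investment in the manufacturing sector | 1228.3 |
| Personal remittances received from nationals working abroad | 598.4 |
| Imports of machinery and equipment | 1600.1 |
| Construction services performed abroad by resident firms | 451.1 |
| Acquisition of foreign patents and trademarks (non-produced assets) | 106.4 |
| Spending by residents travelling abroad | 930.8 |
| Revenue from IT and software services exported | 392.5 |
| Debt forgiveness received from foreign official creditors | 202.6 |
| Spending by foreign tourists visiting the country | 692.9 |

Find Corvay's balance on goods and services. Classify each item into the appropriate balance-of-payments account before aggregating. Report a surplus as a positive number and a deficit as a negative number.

2052.3

Goods: -1600.1 + 2377.4 = 777.3
Services: 692.9 + 451.1 - 930.8 + 392.5 + 669.3 = 1275.0
Trade balance = 777.3 + 1275.0 = 2052.3
(Excluded from the trade balance — financial account: sale of domestic government bonds to non-residents 758.7, foreign purchases of domestic corporate bonds 462.8, inward foreign direct investment in the manufacturing sector 1228.3; primary income: interest received on holdings of foreign bonds 521.5; secondary income: personal remittances received from nationals working abroad 598.4; capital account: acquisition of foreign patents and trademarks (non-produced assets) 106.4, debt forgiveness received from foreign official creditors 202.6.)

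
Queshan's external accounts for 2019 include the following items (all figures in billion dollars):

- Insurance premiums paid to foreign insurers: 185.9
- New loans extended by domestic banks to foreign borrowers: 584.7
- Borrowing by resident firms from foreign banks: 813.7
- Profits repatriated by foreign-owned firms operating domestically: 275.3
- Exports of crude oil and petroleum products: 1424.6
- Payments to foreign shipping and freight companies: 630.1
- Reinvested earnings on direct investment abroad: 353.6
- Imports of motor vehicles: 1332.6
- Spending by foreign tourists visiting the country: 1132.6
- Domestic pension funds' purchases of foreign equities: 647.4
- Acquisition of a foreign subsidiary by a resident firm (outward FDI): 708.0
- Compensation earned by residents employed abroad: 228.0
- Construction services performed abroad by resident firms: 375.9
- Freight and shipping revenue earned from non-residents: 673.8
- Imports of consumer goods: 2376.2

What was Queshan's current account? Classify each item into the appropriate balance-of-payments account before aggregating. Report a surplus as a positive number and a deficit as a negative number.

Goods: -1332.6 + 1424.6 - 2376.2 = -2284.2
Services: 673.8 + 1132.6 - 185.9 + 375.9 - 630.1 = 1366.3
Primary income: 353.6 - 275.3 + 228.0 = 306.3
Current account = (-2284.2) + 1366.3 + 306.3 = -611.6
(Excluded from the current account — financial account: new loans extended by domestic banks to foreign borrowers 584.7, borrowing by resident firms from foreign banks 813.7, domestic pension funds' purchases of foreign equities 647.4, acquisition of a foreign subsidiary by a resident firm (outward FDI) 708.0.)

-611.6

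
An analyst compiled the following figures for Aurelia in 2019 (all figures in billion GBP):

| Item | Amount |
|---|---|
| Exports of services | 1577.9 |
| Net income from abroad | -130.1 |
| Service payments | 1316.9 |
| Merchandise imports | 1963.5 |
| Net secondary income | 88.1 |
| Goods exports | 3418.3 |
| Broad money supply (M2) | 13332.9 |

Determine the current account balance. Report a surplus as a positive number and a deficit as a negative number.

Goods balance = 3418.3 - 1963.5 = 1454.8
Services balance = 1577.9 - 1316.9 = 261.0
Trade balance (goods + services) = 1454.8 + 261.0 = 1715.8
Net primary income = -130.1
Net secondary income = 88.1
Current account = 1715.8 + (-130.1) + 88.1 = 1673.8

1673.8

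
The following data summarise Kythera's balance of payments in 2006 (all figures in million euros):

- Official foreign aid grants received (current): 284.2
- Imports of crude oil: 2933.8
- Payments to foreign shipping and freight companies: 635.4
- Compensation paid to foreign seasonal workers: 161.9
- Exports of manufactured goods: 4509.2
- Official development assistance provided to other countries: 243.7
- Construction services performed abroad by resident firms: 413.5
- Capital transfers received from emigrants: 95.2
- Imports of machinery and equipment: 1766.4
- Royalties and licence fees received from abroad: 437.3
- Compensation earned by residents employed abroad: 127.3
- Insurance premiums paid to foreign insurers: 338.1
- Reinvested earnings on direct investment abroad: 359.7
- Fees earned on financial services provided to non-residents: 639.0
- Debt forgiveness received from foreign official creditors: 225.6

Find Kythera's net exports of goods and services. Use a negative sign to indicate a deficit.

Goods: 4509.2 - 2933.8 - 1766.4 = -191.0
Services: 437.3 + 639.0 - 338.1 + 413.5 - 635.4 = 516.3
Trade balance = -191.0 + 516.3 = 325.3
(Excluded from the trade balance — secondary income: official foreign aid grants received (current) 284.2, official development assistance provided to other countries 243.7; primary income: compensation paid to foreign seasonal workers 161.9, compensation earned by residents employed abroad 127.3, reinvested earnings on direct investment abroad 359.7; capital account: capital transfers received from emigrants 95.2, debt forgiveness received from foreign official creditors 225.6.)

325.3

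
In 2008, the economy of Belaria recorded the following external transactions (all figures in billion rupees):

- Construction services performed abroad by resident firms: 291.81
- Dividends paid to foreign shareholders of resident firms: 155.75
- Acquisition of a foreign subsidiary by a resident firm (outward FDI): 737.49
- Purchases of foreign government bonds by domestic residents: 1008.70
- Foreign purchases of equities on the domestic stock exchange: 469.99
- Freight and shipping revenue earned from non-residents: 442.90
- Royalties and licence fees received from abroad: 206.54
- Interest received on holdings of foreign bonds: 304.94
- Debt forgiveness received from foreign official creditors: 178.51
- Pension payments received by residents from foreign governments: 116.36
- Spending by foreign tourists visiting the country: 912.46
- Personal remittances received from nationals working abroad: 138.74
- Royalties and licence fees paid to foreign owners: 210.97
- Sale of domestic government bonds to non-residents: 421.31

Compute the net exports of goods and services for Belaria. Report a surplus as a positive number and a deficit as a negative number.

1642.74

Services: 912.46 + 291.81 + 206.54 - 210.97 + 442.90 = 1642.74
Trade balance = 0.00 + 1642.74 = 1642.74
(Excluded from the trade balance — primary income: dividends paid to foreign shareholders of resident firms 155.75, interest received on holdings of foreign bonds 304.94; financial account: acquisition of a foreign subsidiary by a resident firm (outward FDI) 737.49, purchases of foreign government bonds by domestic residents 1008.70, foreign purchases of equities on the domestic stock exchange 469.99, sale of domestic government bonds to non-residents 421.31; capital account: debt forgiveness received from foreign official creditors 178.51; secondary income: pension payments received by residents from foreign governments 116.36, personal remittances received from nationals working abroad 138.74.)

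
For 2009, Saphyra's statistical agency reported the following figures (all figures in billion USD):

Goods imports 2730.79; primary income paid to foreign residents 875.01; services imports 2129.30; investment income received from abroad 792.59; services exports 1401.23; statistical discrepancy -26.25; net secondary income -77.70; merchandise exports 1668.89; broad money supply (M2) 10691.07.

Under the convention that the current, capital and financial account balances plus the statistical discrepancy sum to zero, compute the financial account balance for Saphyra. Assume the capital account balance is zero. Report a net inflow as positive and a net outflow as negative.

Goods balance = 1668.89 - 2730.79 = -1061.90
Services balance = 1401.23 - 2129.30 = -728.07
Trade balance (goods + services) = -1061.90 + (-728.07) = -1789.97
Net primary income = 792.59 - 875.01 = -82.42
Net secondary income = -77.70
Current account = -1789.97 + (-82.42) + (-77.70) = -1950.09
Financial account = -(-1950.09 + (-26.25)) = 1976.34

1976.34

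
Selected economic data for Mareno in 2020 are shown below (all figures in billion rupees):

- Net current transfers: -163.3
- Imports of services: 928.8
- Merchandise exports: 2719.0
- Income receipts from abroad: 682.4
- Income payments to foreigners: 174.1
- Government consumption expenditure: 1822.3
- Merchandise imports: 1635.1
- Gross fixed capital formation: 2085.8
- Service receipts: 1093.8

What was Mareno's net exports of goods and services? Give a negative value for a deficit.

1248.9

Goods balance = 2719.0 - 1635.1 = 1083.9
Services balance = 1093.8 - 928.8 = 165.0
Trade balance (goods + services) = 1083.9 + 165.0 = 1248.9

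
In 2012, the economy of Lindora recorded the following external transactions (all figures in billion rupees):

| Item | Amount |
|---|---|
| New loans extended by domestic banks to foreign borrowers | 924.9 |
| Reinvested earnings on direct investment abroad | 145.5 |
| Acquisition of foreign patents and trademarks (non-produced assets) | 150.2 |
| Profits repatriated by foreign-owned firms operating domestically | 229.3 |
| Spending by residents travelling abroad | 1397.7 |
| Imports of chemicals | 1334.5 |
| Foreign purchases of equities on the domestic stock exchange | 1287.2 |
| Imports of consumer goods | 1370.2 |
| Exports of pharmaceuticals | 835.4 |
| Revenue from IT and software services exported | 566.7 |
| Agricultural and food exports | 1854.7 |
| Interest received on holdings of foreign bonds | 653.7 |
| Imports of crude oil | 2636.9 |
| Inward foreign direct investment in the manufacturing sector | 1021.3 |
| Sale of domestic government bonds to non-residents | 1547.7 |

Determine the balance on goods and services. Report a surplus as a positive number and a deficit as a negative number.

Goods: 1854.7 - 2636.9 - 1334.5 + 835.4 - 1370.2 = -2651.5
Services: -1397.7 + 566.7 = -831.0
Trade balance = -2651.5 + (-831.0) = -3482.5
(Excluded from the trade balance — financial account: new loans extended by domestic banks to foreign borrowers 924.9, foreign purchases of equities on the domestic stock exchange 1287.2, inward foreign direct investment in the manufacturing sector 1021.3, sale of domestic government bonds to non-residents 1547.7; primary income: reinvested earnings on direct investment abroad 145.5, profits repatriated by foreign-owned firms operating domestically 229.3, interest received on holdings of foreign bonds 653.7; capital account: acquisition of foreign patents and trademarks (non-produced assets) 150.2.)

-3482.5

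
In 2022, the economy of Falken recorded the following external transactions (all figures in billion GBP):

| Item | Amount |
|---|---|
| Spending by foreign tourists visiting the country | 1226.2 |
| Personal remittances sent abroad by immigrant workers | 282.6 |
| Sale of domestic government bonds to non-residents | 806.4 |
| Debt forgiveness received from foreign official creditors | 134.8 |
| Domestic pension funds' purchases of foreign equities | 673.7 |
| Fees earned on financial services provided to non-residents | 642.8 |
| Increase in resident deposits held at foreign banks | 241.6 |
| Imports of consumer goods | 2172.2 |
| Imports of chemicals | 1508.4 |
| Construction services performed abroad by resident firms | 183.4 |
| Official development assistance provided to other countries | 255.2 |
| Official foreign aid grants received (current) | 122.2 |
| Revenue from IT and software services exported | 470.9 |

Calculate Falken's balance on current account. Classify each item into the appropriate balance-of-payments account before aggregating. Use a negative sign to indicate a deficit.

-1572.9

Goods: -1508.4 - 2172.2 = -3680.6
Services: 1226.2 + 642.8 + 470.9 + 183.4 = 2523.3
Secondary income: -255.2 - 282.6 + 122.2 = -415.6
Current account = (-3680.6) + 2523.3 + (-415.6) = -1572.9
(Excluded from the current account — financial account: sale of domestic government bonds to non-residents 806.4, domestic pension funds' purchases of foreign equities 673.7, increase in resident deposits held at foreign banks 241.6; capital account: debt forgiveness received from foreign official creditors 134.8.)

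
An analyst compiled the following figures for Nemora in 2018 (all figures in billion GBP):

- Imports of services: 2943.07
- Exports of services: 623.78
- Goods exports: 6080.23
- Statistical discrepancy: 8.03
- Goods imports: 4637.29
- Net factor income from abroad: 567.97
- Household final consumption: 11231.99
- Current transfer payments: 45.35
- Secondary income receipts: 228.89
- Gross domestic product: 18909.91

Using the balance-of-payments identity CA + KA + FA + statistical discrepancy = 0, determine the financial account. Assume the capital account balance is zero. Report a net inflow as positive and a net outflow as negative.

Goods balance = 6080.23 - 4637.29 = 1442.94
Services balance = 623.78 - 2943.07 = -2319.29
Trade balance (goods + services) = 1442.94 + (-2319.29) = -876.35
Net primary income = 567.97
Net secondary income = 228.89 - 45.35 = 183.54
Current account = -876.35 + 567.97 + 183.54 = -124.84
Financial account = -(-124.84 + 8.03) = 116.81

116.81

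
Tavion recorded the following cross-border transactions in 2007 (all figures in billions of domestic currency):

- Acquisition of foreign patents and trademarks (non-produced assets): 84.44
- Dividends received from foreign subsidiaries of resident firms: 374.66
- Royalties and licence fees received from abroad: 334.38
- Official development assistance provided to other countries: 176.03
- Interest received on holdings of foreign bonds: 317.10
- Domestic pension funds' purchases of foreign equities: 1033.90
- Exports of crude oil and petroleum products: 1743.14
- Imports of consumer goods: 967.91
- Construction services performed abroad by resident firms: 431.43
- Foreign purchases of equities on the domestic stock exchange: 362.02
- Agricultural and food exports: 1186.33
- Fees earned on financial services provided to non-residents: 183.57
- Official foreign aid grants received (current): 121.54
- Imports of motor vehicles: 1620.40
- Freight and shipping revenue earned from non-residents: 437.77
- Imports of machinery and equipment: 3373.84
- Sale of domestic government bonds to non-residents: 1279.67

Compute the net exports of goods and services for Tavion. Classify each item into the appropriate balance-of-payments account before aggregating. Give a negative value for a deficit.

Goods: -3373.84 + 1186.33 - 967.91 + 1743.14 - 1620.40 = -3032.68
Services: 334.38 + 431.43 + 183.57 + 437.77 = 1387.15
Trade balance = -3032.68 + 1387.15 = -1645.53
(Excluded from the trade balance — capital account: acquisition of foreign patents and trademarks (non-produced assets) 84.44; primary income: dividends received from foreign subsidiaries of resident firms 374.66, interest received on holdings of foreign bonds 317.10; secondary income: official development assistance provided to other countries 176.03, official foreign aid grants received (current) 121.54; financial account: domestic pension funds' purchases of foreign equities 1033.90, foreign purchases of equities on the domestic stock exchange 362.02, sale of domestic government bonds to non-residents 1279.67.)

-1645.53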